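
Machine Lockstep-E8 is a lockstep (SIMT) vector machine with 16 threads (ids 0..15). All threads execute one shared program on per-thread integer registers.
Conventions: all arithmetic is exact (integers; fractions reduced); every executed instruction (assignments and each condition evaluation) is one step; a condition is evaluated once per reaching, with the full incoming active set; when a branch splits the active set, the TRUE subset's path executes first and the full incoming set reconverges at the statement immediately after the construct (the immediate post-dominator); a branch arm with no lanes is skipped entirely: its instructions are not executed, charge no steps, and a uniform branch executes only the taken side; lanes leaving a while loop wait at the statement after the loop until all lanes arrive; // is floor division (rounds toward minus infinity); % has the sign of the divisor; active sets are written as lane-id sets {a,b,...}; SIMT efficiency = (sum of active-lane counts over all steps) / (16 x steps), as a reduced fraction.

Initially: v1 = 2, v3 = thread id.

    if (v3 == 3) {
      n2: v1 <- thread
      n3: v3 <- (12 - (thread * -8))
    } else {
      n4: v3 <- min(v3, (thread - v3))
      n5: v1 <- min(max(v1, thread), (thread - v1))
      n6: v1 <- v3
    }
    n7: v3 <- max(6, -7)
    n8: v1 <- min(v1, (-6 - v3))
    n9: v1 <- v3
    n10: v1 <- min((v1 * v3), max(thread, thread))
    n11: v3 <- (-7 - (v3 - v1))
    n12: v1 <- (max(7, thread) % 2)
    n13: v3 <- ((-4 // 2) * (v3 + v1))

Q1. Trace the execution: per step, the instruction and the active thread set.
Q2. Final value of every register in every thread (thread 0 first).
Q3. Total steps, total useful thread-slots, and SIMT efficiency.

step 0: eval (v3 == 3)               {0,1,2,3,4,5,6,7,8,9,10,11,12,13,14,15}
step 1: v1 <- thread                 {3}
step 2: v3 <- (12 - (thread * -8))   {3}
step 3: v3 <- min(v3, (thread - v3)) {0,1,2,4,5,6,7,8,9,10,11,12,13,14,15}
step 4: v1 <- min(max(v1, thread), (thread - v1)) {0,1,2,4,5,6,7,8,9,10,11,12,13,14,15}
step 5: v1 <- v3                     {0,1,2,4,5,6,7,8,9,10,11,12,13,14,15}
step 6: v3 <- max(6, -7)             {0,1,2,3,4,5,6,7,8,9,10,11,12,13,14,15}
step 7: v1 <- min(v1, (-6 - v3))     {0,1,2,3,4,5,6,7,8,9,10,11,12,13,14,15}
step 8: v1 <- v3                     {0,1,2,3,4,5,6,7,8,9,10,11,12,13,14,15}
step 9: v1 <- min((v1 * v3), max(thread, thread)) {0,1,2,3,4,5,6,7,8,9,10,11,12,13,14,15}
step 10: v3 <- (-7 - (v3 - v1))       {0,1,2,3,4,5,6,7,8,9,10,11,12,13,14,15}
step 11: v1 <- (max(7, thread) % 2)   {0,1,2,3,4,5,6,7,8,9,10,11,12,13,14,15}
step 12: v3 <- ((-4 // 2) * (v3 + v1)) {0,1,2,3,4,5,6,7,8,9,10,11,12,13,14,15}

Answer: 13 steps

v1: 1,1,1,1,1,1,1,1,0,1,0,1,0,1,0,1
v3: 24,22,20,18,16,14,12,10,10,6,6,2,2,-2,-2,-6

steps = 13; useful = 175; efficiency = 175/208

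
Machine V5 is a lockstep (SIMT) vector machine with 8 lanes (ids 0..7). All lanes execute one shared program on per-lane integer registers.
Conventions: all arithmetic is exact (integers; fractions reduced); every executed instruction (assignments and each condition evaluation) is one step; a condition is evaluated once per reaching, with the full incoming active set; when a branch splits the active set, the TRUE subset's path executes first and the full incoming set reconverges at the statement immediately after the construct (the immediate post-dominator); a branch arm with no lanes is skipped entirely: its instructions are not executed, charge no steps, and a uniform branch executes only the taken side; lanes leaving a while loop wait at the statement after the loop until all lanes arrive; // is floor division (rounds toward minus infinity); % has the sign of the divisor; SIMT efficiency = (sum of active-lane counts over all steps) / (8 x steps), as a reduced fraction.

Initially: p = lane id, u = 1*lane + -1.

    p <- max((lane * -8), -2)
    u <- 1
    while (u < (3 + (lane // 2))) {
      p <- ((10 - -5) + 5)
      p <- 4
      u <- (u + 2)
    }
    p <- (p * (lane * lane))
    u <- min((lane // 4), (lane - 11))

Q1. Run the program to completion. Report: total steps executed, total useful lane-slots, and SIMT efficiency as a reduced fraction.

Answer: 17 steps, 104 useful, 13/17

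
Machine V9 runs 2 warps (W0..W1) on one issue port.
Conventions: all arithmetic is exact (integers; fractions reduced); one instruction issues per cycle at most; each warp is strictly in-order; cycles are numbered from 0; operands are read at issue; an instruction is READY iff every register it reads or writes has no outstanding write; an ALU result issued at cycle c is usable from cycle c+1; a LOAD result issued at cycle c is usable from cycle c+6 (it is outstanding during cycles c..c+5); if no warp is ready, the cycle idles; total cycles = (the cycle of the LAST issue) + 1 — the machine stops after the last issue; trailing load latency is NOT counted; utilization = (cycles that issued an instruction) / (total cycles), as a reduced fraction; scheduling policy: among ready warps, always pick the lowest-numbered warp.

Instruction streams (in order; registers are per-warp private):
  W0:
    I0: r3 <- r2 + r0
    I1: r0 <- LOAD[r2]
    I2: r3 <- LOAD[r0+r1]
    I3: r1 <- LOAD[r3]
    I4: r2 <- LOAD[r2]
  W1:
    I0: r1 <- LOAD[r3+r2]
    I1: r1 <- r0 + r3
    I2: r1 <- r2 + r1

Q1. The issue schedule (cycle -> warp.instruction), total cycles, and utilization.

cycle 0: W0.I0
cycle 1: W0.I1
cycle 2: W1.I0
cycle 3: idle
cycle 4: idle
cycle 5: idle
cycle 6: idle
cycle 7: W0.I2
cycle 8: W1.I1
cycle 9: W1.I2
cycle 10: idle
cycle 11: idle
cycle 12: idle
cycle 13: W0.I3
cycle 14: W0.I4

Answer: 15 cycles, utilization 8/15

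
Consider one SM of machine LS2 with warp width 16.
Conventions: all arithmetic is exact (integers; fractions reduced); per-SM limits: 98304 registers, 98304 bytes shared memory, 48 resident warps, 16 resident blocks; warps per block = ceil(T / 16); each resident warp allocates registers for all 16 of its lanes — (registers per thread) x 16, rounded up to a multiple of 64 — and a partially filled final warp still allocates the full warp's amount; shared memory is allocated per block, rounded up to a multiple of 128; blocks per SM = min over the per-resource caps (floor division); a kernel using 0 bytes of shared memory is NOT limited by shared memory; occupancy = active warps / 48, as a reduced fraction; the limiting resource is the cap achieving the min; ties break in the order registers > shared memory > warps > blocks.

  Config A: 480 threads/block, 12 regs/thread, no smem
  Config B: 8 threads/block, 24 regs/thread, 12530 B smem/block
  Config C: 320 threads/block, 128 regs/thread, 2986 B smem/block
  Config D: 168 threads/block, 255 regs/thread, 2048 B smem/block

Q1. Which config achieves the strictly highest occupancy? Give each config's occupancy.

occupancies: A 5/8, B 7/48, C 5/6, D 11/24

Answer: C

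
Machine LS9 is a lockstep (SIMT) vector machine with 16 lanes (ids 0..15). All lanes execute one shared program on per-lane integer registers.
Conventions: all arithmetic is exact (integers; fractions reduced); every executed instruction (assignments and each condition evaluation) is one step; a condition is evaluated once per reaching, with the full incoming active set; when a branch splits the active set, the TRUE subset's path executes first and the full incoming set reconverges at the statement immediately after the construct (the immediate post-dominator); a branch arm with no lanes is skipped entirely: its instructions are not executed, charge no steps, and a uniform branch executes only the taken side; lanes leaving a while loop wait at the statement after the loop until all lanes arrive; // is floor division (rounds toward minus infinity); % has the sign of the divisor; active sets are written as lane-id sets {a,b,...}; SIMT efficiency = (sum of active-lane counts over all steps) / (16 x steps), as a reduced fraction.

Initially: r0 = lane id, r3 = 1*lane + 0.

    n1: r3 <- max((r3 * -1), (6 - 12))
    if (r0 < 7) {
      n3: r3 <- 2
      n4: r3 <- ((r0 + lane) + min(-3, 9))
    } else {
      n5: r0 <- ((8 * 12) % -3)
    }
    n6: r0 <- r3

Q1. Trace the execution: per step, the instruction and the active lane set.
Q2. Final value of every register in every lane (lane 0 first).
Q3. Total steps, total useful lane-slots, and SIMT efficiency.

step 0: r3 <- max((r3 * -1), (6 - 12)) {0,1,2,3,4,5,6,7,8,9,10,11,12,13,14,15}
step 1: eval (r0 < 7)                {0,1,2,3,4,5,6,7,8,9,10,11,12,13,14,15}
step 2: r3 <- 2                      {0,1,2,3,4,5,6}
step 3: r3 <- ((r0 + lane) + min(-3, 9)) {0,1,2,3,4,5,6}
step 4: r0 <- ((8 * 12) % -3)        {7,8,9,10,11,12,13,14,15}
step 5: r0 <- r3                     {0,1,2,3,4,5,6,7,8,9,10,11,12,13,14,15}

Answer: 6 steps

r0: -3,-1,1,3,5,7,9,-6,-6,-6,-6,-6,-6,-6,-6,-6
r3: -3,-1,1,3,5,7,9,-6,-6,-6,-6,-6,-6,-6,-6,-6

steps = 6; useful = 71; efficiency = 71/96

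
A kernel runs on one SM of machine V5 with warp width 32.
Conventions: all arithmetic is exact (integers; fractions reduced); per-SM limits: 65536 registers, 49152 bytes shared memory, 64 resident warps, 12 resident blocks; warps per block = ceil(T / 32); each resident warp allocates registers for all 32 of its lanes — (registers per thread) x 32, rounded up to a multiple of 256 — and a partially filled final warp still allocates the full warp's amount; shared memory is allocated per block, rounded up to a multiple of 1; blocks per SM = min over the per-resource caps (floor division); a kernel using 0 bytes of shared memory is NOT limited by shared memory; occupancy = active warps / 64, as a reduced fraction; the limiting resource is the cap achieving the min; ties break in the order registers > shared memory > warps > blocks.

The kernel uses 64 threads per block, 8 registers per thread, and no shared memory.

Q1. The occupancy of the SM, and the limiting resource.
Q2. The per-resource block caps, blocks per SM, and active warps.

Answer: occupancy 3/8, limited by blocks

registers: 128 blocks
shared memory: no limit (kernel uses none)
warps: 32 blocks
blocks: 12 blocks

Answer: 12 blocks, 24 active warps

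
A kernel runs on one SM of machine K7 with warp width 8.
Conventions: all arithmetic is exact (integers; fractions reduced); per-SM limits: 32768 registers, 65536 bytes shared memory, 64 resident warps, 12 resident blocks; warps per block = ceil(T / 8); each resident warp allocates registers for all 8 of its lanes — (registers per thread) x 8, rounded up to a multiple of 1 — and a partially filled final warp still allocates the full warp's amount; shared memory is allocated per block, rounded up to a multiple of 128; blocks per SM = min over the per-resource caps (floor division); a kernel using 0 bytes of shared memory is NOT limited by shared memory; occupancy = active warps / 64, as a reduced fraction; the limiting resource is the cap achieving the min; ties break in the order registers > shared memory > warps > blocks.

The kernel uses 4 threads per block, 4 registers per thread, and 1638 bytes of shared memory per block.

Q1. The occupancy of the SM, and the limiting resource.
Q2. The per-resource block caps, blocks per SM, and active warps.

Answer: occupancy 3/16, limited by blocks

registers: 1024 blocks
shared memory: 39 blocks
warps: 64 blocks
blocks: 12 blocks

Answer: 12 blocks, 12 active warps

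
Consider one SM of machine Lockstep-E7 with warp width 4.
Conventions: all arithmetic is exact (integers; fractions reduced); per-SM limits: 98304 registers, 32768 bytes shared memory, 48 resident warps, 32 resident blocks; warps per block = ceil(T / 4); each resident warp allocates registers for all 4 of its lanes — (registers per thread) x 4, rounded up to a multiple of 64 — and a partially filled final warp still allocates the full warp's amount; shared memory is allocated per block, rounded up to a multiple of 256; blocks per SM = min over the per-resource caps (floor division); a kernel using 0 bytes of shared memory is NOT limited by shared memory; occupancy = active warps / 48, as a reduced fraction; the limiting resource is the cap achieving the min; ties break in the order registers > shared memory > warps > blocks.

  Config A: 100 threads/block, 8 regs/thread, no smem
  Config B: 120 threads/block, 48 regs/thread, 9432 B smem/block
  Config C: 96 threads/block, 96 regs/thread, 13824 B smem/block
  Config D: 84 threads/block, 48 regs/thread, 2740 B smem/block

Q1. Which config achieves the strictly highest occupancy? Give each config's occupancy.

occupancies: A 25/48, B 5/8, C 1, D 7/8

Answer: C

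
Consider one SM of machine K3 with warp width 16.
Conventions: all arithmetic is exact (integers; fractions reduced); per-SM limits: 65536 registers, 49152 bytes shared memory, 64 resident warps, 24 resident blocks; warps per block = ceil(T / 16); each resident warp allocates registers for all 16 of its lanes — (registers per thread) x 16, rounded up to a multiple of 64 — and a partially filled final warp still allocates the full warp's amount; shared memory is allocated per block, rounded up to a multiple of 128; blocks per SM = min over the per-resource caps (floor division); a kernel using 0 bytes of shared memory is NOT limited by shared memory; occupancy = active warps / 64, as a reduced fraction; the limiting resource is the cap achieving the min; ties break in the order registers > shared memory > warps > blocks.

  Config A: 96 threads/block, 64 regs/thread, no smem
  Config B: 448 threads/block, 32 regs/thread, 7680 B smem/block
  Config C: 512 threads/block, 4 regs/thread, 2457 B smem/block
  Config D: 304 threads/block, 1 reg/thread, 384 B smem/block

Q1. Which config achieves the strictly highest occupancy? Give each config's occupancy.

occupancies: A 15/16, B 7/8, C 1, D 57/64

Answer: C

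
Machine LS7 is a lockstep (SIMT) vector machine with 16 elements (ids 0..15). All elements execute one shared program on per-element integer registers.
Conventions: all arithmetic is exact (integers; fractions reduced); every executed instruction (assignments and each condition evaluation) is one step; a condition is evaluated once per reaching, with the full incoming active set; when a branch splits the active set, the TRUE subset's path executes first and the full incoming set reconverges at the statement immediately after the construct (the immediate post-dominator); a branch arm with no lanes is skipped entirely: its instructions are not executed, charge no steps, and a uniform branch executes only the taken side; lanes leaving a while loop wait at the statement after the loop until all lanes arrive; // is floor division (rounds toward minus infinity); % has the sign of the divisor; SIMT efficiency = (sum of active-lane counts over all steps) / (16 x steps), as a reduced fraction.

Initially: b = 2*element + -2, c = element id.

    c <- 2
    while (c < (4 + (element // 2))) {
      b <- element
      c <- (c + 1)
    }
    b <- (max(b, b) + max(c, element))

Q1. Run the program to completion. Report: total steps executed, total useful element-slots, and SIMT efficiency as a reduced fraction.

Answer: 30 steps, 312 useful, 13/20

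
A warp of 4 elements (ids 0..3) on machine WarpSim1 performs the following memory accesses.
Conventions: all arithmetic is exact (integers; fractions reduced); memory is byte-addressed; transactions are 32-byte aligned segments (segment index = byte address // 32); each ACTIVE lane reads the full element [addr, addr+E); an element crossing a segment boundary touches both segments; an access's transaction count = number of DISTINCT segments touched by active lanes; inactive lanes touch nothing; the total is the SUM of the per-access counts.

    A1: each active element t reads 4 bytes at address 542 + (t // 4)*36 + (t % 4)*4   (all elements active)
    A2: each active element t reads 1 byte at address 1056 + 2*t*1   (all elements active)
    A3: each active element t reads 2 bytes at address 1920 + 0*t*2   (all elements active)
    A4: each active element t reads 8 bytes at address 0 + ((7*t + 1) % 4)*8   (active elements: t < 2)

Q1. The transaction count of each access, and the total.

A1: 2 transactions
A2: 1 transaction
A3: 1 transaction
A4: 1 transaction

Answer: 2,1,1,1; total 5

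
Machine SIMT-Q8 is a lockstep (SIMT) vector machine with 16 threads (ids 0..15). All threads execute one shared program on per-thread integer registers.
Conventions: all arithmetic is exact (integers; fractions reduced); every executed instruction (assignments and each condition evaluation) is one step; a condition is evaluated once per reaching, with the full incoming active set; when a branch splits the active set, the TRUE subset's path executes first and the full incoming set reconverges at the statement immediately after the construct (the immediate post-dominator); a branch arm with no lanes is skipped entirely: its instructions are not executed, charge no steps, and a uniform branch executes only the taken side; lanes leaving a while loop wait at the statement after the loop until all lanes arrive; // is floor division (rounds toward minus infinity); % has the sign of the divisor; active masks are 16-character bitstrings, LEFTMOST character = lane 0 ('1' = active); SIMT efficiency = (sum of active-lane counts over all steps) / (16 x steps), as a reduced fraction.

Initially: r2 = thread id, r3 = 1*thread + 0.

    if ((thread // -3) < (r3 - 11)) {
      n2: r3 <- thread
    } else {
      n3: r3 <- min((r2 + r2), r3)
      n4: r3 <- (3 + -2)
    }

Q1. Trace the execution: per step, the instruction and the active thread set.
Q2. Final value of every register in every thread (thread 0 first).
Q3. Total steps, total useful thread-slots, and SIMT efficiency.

step 0: eval ((thread // -3) < (r3 - 11)) 1111111111111111
step 1: r3 <- thread                 0000000001111111
step 2: r3 <- min((r2 + r2), r3)     1111111110000000
step 3: r3 <- (3 + -2)               1111111110000000

Answer: 4 steps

r2: 0,1,2,3,4,5,6,7,8,9,10,11,12,13,14,15
r3: 1,1,1,1,1,1,1,1,1,9,10,11,12,13,14,15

steps = 4; useful = 41; efficiency = 41/64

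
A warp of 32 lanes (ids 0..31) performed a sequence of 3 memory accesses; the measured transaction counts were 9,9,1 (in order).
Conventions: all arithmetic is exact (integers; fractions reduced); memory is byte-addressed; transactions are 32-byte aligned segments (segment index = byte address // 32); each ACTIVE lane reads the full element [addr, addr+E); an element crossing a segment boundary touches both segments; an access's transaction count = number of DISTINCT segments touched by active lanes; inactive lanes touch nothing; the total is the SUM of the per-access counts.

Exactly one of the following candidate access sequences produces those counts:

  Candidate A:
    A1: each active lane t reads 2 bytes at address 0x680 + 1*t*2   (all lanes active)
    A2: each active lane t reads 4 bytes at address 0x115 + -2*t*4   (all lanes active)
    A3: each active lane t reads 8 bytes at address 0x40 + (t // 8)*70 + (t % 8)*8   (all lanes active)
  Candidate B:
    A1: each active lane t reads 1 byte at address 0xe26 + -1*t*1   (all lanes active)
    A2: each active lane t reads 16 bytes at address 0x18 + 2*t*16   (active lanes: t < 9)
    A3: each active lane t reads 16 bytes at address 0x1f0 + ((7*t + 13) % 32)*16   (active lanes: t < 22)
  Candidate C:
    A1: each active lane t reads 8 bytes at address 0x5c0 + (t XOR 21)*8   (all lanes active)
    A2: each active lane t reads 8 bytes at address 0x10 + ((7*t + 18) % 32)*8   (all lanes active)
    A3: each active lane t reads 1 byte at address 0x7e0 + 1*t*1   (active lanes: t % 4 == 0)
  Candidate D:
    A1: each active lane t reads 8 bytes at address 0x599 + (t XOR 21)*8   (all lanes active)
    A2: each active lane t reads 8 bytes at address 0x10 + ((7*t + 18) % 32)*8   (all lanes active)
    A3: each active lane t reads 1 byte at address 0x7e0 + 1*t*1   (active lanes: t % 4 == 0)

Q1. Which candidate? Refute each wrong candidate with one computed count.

A: A1 gives 2 transactions, not 9
B: A1 gives 2 transactions, not 9
C: A1 gives 8 transactions, not 9
D: all counts match (9,9,1)

Answer: D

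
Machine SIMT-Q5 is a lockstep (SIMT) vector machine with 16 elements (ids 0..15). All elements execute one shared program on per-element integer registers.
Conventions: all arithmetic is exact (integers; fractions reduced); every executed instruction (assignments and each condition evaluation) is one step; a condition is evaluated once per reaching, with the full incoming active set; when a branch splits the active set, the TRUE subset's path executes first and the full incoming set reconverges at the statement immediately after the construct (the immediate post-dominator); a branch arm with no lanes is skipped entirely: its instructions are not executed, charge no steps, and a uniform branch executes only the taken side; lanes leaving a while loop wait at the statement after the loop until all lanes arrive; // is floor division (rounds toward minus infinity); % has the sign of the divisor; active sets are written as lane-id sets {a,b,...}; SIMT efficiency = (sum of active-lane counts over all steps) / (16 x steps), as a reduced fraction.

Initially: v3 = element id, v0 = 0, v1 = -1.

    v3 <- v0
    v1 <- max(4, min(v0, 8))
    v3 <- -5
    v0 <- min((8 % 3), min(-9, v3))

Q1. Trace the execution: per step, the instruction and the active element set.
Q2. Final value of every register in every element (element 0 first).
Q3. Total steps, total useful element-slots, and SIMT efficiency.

step 0: v3 <- v0                     {0,1,2,3,4,5,6,7,8,9,10,11,12,13,14,15}
step 1: v1 <- max(4, min(v0, 8))     {0,1,2,3,4,5,6,7,8,9,10,11,12,13,14,15}
step 2: v3 <- -5                     {0,1,2,3,4,5,6,7,8,9,10,11,12,13,14,15}
step 3: v0 <- min((8 % 3), min(-9, v3)) {0,1,2,3,4,5,6,7,8,9,10,11,12,13,14,15}

Answer: 4 steps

v3: -5,-5,-5,-5,-5,-5,-5,-5,-5,-5,-5,-5,-5,-5,-5,-5
v0: -9,-9,-9,-9,-9,-9,-9,-9,-9,-9,-9,-9,-9,-9,-9,-9
v1: 4,4,4,4,4,4,4,4,4,4,4,4,4,4,4,4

steps = 4; useful = 64; efficiency = 64/64 = 1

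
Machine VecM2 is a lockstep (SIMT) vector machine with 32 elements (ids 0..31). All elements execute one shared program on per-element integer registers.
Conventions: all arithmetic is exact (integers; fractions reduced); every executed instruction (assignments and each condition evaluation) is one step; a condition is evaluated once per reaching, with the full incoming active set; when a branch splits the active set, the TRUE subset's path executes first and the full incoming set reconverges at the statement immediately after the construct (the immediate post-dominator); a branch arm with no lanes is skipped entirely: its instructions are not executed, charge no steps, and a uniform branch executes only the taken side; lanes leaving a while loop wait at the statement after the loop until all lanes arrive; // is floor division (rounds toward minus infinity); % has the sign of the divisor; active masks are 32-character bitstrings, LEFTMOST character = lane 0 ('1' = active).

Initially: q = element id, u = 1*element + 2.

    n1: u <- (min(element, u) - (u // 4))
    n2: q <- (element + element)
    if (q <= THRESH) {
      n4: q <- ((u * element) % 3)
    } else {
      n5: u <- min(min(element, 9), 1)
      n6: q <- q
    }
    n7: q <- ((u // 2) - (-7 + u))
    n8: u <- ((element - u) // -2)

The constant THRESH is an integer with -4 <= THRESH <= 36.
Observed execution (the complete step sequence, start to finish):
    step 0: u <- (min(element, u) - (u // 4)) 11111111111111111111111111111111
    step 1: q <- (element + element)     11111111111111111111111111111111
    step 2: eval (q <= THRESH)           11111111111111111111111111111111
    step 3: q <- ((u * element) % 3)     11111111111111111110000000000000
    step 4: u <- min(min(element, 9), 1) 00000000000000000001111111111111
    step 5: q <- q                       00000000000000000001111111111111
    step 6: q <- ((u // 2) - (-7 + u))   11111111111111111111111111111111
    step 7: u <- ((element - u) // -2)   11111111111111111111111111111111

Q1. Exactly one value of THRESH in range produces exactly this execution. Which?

Answer: THRESH = 36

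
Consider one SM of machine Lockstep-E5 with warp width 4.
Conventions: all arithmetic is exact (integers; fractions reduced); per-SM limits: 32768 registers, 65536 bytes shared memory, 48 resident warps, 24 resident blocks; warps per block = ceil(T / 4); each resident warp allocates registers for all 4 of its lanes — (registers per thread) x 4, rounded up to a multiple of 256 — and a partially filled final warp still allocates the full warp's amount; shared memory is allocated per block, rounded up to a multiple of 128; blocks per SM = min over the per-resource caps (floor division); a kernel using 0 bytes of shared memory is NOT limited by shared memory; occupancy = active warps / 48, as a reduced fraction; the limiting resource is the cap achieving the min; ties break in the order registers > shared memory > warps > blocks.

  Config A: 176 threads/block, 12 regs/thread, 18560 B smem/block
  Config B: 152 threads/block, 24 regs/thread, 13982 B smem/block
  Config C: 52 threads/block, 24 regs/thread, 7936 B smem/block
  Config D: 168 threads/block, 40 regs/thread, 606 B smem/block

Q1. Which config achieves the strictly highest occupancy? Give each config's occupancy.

occupancies: A 11/12, B 19/24, C 13/16, D 7/8

Answer: A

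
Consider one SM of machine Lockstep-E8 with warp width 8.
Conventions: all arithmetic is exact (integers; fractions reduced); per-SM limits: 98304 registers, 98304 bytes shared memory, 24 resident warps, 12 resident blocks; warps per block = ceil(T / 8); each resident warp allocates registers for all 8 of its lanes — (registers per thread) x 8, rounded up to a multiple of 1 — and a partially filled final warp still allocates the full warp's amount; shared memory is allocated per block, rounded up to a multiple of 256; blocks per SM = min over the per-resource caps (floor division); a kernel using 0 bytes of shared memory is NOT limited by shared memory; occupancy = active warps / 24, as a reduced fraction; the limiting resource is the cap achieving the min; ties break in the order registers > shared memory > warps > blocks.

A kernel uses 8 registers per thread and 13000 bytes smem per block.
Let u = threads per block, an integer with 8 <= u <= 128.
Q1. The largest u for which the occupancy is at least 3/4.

Answer: u = 96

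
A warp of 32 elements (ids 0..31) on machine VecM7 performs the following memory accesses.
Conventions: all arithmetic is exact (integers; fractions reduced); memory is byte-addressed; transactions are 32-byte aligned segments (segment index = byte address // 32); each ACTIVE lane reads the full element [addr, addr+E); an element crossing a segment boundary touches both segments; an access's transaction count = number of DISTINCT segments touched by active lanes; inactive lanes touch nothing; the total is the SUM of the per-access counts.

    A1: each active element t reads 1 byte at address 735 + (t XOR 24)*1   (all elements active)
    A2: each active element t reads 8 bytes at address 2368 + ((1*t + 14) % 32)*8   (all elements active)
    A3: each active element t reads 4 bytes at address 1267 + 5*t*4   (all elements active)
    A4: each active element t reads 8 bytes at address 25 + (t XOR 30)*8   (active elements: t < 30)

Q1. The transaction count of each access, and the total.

A1: 2 transactions
A2: 8 transactions
A3: 21 transactions
A4: 8 transactions

Answer: 2,8,21,8; total 39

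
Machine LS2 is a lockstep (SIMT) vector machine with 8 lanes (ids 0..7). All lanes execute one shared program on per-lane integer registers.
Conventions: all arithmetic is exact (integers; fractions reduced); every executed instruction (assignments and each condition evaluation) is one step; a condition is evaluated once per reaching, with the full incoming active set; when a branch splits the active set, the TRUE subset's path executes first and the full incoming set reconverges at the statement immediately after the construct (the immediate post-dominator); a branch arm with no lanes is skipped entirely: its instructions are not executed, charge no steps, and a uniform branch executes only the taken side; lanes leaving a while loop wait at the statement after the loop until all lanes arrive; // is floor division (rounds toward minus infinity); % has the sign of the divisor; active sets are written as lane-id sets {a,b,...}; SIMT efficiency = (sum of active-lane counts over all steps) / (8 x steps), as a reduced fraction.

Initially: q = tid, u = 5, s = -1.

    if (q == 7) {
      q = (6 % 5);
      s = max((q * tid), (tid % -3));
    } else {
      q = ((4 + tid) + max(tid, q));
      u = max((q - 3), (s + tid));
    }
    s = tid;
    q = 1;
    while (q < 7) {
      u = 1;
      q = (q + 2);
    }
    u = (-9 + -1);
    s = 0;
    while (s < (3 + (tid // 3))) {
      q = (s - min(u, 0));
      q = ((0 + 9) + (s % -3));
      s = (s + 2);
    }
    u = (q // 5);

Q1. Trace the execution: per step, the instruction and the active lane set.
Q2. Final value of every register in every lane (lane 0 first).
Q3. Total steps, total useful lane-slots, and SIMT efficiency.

step 0: eval (q == 7)                {0,1,2,3,4,5,6,7}
step 1: q <- (6 % 5)                 {7}
step 2: s <- max((q * tid), (tid % -3)) {7}
step 3: q <- ((4 + tid) + max(tid, q)) {0,1,2,3,4,5,6}
step 4: u <- max((q - 3), (s + tid)) {0,1,2,3,4,5,6}
step 5: s <- tid                     {0,1,2,3,4,5,6,7}
step 6: q <- 1                       {0,1,2,3,4,5,6,7}
step 7: eval (q < 7)                 {0,1,2,3,4,5,6,7}
step 8: u <- 1                       {0,1,2,3,4,5,6,7}
step 9: q <- (q + 2)                 {0,1,2,3,4,5,6,7}
step 10: eval (q < 7)                 {0,1,2,3,4,5,6,7}
step 11: u <- 1                       {0,1,2,3,4,5,6,7}
step 12: q <- (q + 2)                 {0,1,2,3,4,5,6,7}
step 13: eval (q < 7)                 {0,1,2,3,4,5,6,7}
step 14: u <- 1                       {0,1,2,3,4,5,6,7}
step 15: q <- (q + 2)                 {0,1,2,3,4,5,6,7}
step 16: eval (q < 7)                 {0,1,2,3,4,5,6,7}
step 17: u <- (-9 + -1)               {0,1,2,3,4,5,6,7}
step 18: s <- 0                       {0,1,2,3,4,5,6,7}
step 19: eval (s < (3 + (tid // 3)))  {0,1,2,3,4,5,6,7}
step 20: q <- (s - min(u, 0))         {0,1,2,3,4,5,6,7}
step 21: q <- ((0 + 9) + (s % -3))    {0,1,2,3,4,5,6,7}
step 22: s <- (s + 2)                 {0,1,2,3,4,5,6,7}
step 23: eval (s < (3 + (tid // 3)))  {0,1,2,3,4,5,6,7}
step 24: q <- (s - min(u, 0))         {0,1,2,3,4,5,6,7}
step 25: q <- ((0 + 9) + (s % -3))    {0,1,2,3,4,5,6,7}
step 26: s <- (s + 2)                 {0,1,2,3,4,5,6,7}
step 27: eval (s < (3 + (tid // 3)))  {0,1,2,3,4,5,6,7}
step 28: q <- (s - min(u, 0))         {6,7}
step 29: q <- ((0 + 9) + (s % -3))    {6,7}
step 30: s <- (s + 2)                 {6,7}
step 31: eval (s < (3 + (tid // 3)))  {6,7}
step 32: u <- (q // 5)                {0,1,2,3,4,5,6,7}

Answer: 33 steps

q: 8,8,8,8,8,8,7,7
u: 1,1,1,1,1,1,1,1
s: 4,4,4,4,4,4,6,6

steps = 33; useful = 224; efficiency = 224/264 = 28/33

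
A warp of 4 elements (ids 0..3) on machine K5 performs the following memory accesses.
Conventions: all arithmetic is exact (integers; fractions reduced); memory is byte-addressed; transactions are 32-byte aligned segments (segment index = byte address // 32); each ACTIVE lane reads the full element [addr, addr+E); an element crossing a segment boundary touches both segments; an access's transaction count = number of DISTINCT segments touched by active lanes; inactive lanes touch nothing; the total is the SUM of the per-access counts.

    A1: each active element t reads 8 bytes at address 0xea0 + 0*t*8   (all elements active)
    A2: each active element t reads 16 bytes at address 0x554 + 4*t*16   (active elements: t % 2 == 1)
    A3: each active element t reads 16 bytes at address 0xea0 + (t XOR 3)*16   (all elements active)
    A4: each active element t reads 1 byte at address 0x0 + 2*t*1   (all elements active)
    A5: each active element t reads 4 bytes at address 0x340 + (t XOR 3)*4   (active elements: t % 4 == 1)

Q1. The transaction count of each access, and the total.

A1: 1 transaction
A2: 4 transactions
A3: 2 transactions
A4: 1 transaction
A5: 1 transaction

Answer: 1,4,2,1,1; total 9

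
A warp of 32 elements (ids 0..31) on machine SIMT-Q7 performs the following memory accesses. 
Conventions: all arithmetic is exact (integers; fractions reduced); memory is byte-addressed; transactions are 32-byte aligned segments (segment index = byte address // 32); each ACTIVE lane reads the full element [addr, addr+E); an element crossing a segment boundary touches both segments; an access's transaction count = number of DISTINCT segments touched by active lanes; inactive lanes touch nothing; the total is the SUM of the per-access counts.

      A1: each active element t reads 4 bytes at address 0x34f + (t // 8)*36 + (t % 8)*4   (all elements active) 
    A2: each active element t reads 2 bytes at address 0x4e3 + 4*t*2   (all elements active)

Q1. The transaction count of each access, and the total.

A1: 5 transactions
A2: 8 transactions

Answer: 5,8; total 13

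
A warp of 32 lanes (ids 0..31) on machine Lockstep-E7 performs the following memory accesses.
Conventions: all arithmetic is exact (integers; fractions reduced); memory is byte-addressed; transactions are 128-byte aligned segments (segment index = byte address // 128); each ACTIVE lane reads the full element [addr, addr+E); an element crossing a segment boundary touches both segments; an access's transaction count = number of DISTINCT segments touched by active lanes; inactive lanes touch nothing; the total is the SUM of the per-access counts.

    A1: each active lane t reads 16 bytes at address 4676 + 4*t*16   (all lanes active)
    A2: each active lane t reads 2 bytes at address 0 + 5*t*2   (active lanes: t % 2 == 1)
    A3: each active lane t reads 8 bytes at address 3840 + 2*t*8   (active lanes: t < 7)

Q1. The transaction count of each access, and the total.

A1: 17 transactions
A2: 3 transactions
A3: 1 transaction

Answer: 17,3,1; total 21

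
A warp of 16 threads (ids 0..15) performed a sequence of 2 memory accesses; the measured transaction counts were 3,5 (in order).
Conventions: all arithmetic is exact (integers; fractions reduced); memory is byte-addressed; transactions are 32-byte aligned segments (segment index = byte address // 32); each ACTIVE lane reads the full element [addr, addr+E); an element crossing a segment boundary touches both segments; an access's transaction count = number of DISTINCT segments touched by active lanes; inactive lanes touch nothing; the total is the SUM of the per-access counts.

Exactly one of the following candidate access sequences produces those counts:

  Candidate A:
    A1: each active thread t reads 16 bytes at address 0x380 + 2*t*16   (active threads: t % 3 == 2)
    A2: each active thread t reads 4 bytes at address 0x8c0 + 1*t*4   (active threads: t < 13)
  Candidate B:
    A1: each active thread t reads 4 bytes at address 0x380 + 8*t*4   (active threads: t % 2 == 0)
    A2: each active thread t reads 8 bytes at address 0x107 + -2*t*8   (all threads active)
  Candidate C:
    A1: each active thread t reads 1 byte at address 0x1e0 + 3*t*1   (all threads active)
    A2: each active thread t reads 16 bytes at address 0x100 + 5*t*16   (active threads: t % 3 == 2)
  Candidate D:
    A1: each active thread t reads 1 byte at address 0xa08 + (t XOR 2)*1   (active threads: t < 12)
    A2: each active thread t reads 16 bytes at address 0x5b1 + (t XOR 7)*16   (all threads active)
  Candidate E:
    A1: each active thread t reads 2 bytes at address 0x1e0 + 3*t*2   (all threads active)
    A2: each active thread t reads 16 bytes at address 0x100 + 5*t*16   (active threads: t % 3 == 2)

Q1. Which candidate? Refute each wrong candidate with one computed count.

A: A1 gives 5 transactions, not 3
B: A1 gives 8 transactions, not 3
C: A1 gives 2 transactions, not 3
D: A1 gives 1 transaction, not 3
E: all counts match (3,5)

Answer: E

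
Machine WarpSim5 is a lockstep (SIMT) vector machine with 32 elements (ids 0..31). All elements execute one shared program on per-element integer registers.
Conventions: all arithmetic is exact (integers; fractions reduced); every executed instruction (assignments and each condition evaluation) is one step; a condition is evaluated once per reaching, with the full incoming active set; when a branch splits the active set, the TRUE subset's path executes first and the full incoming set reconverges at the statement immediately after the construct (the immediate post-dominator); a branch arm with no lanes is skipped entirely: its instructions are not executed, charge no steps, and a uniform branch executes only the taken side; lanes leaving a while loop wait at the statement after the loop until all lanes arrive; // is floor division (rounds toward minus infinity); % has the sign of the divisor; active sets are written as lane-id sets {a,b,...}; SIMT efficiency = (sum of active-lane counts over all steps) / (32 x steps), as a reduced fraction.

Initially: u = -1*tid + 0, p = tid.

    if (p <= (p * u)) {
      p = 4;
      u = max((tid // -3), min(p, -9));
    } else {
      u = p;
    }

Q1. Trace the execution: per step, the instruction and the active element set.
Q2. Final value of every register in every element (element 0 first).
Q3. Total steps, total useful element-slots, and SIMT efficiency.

step 0: eval (p <= (p * u))          {0,1,2,3,4,5,6,7,8,9,10,11,12,13,14,15,16,17,18,19,20,21,22,23,24,25,26,27,28,29,30,31}
step 1: p <- 4                       {0}
step 2: u <- max((tid // -3), min(p, -9)) {0}
step 3: u <- p                       {1,2,3,4,5,6,7,8,9,10,11,12,13,14,15,16,17,18,19,20,21,22,23,24,25,26,27,28,29,30,31}

Answer: 4 steps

u: 0,1,2,3,4,5,6,7,8,9,10,11,12,13,14,15,16,17,18,19,20,21,22,23,24,25,26,27,28,29,30,31
p: 4,1,2,3,4,5,6,7,8,9,10,11,12,13,14,15,16,17,18,19,20,21,22,23,24,25,26,27,28,29,30,31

steps = 4; useful = 65; efficiency = 65/128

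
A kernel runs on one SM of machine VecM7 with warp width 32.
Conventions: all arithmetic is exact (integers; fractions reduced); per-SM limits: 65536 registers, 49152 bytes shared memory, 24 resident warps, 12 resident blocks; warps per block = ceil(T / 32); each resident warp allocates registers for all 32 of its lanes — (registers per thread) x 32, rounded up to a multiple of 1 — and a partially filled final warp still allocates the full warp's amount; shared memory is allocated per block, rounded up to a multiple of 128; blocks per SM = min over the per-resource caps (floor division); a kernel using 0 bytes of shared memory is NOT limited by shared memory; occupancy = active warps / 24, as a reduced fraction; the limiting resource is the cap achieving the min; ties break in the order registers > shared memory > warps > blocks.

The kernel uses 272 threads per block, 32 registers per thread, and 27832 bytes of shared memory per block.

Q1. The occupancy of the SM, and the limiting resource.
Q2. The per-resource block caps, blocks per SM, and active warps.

Answer: occupancy 3/8, limited by shared memory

registers: 7 blocks
shared memory: 1 block
warps: 2 blocks
blocks: 12 blocks

Answer: 1 block, 9 active warps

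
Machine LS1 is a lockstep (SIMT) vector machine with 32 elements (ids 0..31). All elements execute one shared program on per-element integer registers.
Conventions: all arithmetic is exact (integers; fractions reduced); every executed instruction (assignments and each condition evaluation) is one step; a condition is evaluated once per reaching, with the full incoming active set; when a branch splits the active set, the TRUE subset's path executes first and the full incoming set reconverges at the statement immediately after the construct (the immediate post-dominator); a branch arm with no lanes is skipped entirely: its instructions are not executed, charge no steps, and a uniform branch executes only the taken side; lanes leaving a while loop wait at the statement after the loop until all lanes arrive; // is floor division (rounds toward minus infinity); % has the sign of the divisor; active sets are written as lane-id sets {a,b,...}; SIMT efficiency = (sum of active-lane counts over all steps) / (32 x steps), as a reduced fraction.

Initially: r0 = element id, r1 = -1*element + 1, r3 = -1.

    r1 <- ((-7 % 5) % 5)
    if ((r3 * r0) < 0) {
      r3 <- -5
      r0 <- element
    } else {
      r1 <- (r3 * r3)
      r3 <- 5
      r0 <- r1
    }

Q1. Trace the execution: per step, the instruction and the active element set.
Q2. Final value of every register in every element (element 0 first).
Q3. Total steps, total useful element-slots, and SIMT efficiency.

step 0: r1 <- ((-7 % 5) % 5)         {0,1,2,3,4,5,6,7,8,9,10,11,12,13,14,15,16,17,18,19,20,21,22,23,24,25,26,27,28,29,30,31}
step 1: eval ((r3 * r0) < 0)         {0,1,2,3,4,5,6,7,8,9,10,11,12,13,14,15,16,17,18,19,20,21,22,23,24,25,26,27,28,29,30,31}
step 2: r3 <- -5                     {1,2,3,4,5,6,7,8,9,10,11,12,13,14,15,16,17,18,19,20,21,22,23,24,25,26,27,28,29,30,31}
step 3: r0 <- element                {1,2,3,4,5,6,7,8,9,10,11,12,13,14,15,16,17,18,19,20,21,22,23,24,25,26,27,28,29,30,31}
step 4: r1 <- (r3 * r3)              {0}
step 5: r3 <- 5                      {0}
step 6: r0 <- r1                     {0}

Answer: 7 steps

r0: 1,1,2,3,4,5,6,7,8,9,10,11,12,13,14,15,16,17,18,19,20,21,22,23,24,25,26,27,28,29,30,31
r1: 1,3,3,3,3,3,3,3,3,3,3,3,3,3,3,3,3,3,3,3,3,3,3,3,3,3,3,3,3,3,3,3
r3: 5,-5,-5,-5,-5,-5,-5,-5,-5,-5,-5,-5,-5,-5,-5,-5,-5,-5,-5,-5,-5,-5,-5,-5,-5,-5,-5,-5,-5,-5,-5,-5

steps = 7; useful = 129; efficiency = 129/224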